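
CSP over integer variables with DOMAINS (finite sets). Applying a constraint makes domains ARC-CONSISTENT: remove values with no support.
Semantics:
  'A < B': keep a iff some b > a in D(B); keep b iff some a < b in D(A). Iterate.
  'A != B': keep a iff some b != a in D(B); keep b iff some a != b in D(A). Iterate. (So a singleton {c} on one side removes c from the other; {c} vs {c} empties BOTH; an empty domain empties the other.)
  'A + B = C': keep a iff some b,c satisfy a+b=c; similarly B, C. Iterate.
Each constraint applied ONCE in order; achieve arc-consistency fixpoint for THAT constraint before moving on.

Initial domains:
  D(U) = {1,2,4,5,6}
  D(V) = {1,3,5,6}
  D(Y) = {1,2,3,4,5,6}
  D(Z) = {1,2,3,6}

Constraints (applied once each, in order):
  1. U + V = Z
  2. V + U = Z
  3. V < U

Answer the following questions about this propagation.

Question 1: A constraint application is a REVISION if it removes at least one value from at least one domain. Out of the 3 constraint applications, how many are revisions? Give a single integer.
Constraint 1 (U + V = Z) on D(U)={1,2,4,5,6} D(V)={1,3,5,6} D(Z)={1,2,3,6}: U {1,2,4,5,6}->{1,2,5}; V {1,3,5,6}->{1,5}; Z {1,2,3,6}->{2,3,6} => REVISION
Constraint 2 (V + U = Z) on D(V)={1,5} D(U)={1,2,5} D(Z)={2,3,6}: no change => not a revision
Constraint 3 (V < U) on D(V)={1,5} D(U)={1,2,5}: V {1,5}->{1}; U {1,2,5}->{2,5} => REVISION
Total revisions = 2

Answer: 2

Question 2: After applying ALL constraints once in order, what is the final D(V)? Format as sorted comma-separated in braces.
Constraint 1 (U + V = Z) on D(U)={1,2,4,5,6} D(V)={1,3,5,6} D(Z)={1,2,3,6}: U {1,2,4,5,6}->{1,2,5}; V {1,3,5,6}->{1,5}; Z {1,2,3,6}->{2,3,6}
Constraint 2 (V + U = Z) on D(V)={1,5} D(U)={1,2,5} D(Z)={2,3,6}: no change
Constraint 3 (V < U) on D(V)={1,5} D(U)={1,2,5}: V {1,5}->{1}; U {1,2,5}->{2,5}
So after all 3 constraints: D(V) = {1}

Answer: {1}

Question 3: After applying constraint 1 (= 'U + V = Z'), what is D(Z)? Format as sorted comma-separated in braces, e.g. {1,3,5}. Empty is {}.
Constraint 1 (U + V = Z) on D(U)={1,2,4,5,6} D(V)={1,3,5,6} D(Z)={1,2,3,6}: U {1,2,4,5,6}->{1,2,5}; V {1,3,5,6}->{1,5}; Z {1,2,3,6}->{2,3,6}
So after constraint 1: D(Z) = {2,3,6}

Answer: {2,3,6}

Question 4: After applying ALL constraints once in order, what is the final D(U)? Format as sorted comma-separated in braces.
Constraint 1 (U + V = Z) on D(U)={1,2,4,5,6} D(V)={1,3,5,6} D(Z)={1,2,3,6}: U {1,2,4,5,6}->{1,2,5}; V {1,3,5,6}->{1,5}; Z {1,2,3,6}->{2,3,6}
Constraint 2 (V + U = Z) on D(V)={1,5} D(U)={1,2,5} D(Z)={2,3,6}: no change
Constraint 3 (V < U) on D(V)={1,5} D(U)={1,2,5}: V {1,5}->{1}; U {1,2,5}->{2,5}
So after all 3 constraints: D(U) = {2,5}

Answer: {2,5}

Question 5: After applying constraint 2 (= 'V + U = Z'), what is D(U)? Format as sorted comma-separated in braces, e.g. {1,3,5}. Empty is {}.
Constraint 1 (U + V = Z) on D(U)={1,2,4,5,6} D(V)={1,3,5,6} D(Z)={1,2,3,6}: U {1,2,4,5,6}->{1,2,5}; V {1,3,5,6}->{1,5}; Z {1,2,3,6}->{2,3,6}
Constraint 2 (V + U = Z) on D(V)={1,5} D(U)={1,2,5} D(Z)={2,3,6}: no change
So after constraint 2: D(U) = {1,2,5}

Answer: {1,2,5}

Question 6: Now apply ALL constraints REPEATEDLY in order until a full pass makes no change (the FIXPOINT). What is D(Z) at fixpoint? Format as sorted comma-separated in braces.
pass 0 (initial): D(Z)={1,2,3,6}
pass 1: U {1,2,4,5,6}->{2,5}; V {1,3,5,6}->{1}; Z {1,2,3,6}->{2,3,6}
pass 2: Z {2,3,6}->{3,6}
pass 3: no change
Fixpoint after 3 passes: D(Z) = {3,6}

Answer: {3,6}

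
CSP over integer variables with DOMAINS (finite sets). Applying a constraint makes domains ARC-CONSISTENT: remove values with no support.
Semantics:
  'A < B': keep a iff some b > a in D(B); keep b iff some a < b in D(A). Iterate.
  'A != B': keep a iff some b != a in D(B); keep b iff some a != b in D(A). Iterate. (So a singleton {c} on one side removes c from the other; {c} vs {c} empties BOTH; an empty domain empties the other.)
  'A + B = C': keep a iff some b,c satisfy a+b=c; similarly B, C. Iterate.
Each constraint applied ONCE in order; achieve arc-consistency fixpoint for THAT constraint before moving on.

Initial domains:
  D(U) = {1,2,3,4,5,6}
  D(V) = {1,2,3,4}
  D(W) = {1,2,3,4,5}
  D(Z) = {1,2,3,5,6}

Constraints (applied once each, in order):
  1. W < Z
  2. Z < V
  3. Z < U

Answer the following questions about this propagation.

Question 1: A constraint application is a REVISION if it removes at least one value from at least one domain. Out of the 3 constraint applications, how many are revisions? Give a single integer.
Answer: 3

Derivation:
Constraint 1 (W < Z) on D(W)={1,2,3,4,5} D(Z)={1,2,3,5,6}: Z {1,2,3,5,6}->{2,3,5,6} => REVISION
Constraint 2 (Z < V) on D(Z)={2,3,5,6} D(V)={1,2,3,4}: Z {2,3,5,6}->{2,3}; V {1,2,3,4}->{3,4} => REVISION
Constraint 3 (Z < U) on D(Z)={2,3} D(U)={1,2,3,4,5,6}: U {1,2,3,4,5,6}->{3,4,5,6} => REVISION
Total revisions = 3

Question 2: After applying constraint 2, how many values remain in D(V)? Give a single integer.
Answer: 2

Derivation:
Constraint 1 (W < Z) on D(W)={1,2,3,4,5} D(Z)={1,2,3,5,6}: Z {1,2,3,5,6}->{2,3,5,6}
Constraint 2 (Z < V) on D(Z)={2,3,5,6} D(V)={1,2,3,4}: Z {2,3,5,6}->{2,3}; V {1,2,3,4}->{3,4}
So after constraint 2: D(V)={3,4}, size = 2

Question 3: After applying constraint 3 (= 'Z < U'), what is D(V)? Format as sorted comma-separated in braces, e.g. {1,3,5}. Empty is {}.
Constraint 1 (W < Z) on D(W)={1,2,3,4,5} D(Z)={1,2,3,5,6}: Z {1,2,3,5,6}->{2,3,5,6}
Constraint 2 (Z < V) on D(Z)={2,3,5,6} D(V)={1,2,3,4}: Z {2,3,5,6}->{2,3}; V {1,2,3,4}->{3,4}
Constraint 3 (Z < U) on D(Z)={2,3} D(U)={1,2,3,4,5,6}: U {1,2,3,4,5,6}->{3,4,5,6}
So after constraint 3: D(V) = {3,4}

Answer: {3,4}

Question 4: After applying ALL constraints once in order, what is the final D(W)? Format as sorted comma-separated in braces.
Constraint 1 (W < Z) on D(W)={1,2,3,4,5} D(Z)={1,2,3,5,6}: Z {1,2,3,5,6}->{2,3,5,6}
Constraint 2 (Z < V) on D(Z)={2,3,5,6} D(V)={1,2,3,4}: Z {2,3,5,6}->{2,3}; V {1,2,3,4}->{3,4}
Constraint 3 (Z < U) on D(Z)={2,3} D(U)={1,2,3,4,5,6}: U {1,2,3,4,5,6}->{3,4,5,6}
So after all 3 constraints: D(W) = {1,2,3,4,5}

Answer: {1,2,3,4,5}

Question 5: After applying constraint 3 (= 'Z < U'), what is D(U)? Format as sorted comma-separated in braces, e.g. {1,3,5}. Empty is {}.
Constraint 1 (W < Z) on D(W)={1,2,3,4,5} D(Z)={1,2,3,5,6}: Z {1,2,3,5,6}->{2,3,5,6}
Constraint 2 (Z < V) on D(Z)={2,3,5,6} D(V)={1,2,3,4}: Z {2,3,5,6}->{2,3}; V {1,2,3,4}->{3,4}
Constraint 3 (Z < U) on D(Z)={2,3} D(U)={1,2,3,4,5,6}: U {1,2,3,4,5,6}->{3,4,5,6}
So after constraint 3: D(U) = {3,4,5,6}

Answer: {3,4,5,6}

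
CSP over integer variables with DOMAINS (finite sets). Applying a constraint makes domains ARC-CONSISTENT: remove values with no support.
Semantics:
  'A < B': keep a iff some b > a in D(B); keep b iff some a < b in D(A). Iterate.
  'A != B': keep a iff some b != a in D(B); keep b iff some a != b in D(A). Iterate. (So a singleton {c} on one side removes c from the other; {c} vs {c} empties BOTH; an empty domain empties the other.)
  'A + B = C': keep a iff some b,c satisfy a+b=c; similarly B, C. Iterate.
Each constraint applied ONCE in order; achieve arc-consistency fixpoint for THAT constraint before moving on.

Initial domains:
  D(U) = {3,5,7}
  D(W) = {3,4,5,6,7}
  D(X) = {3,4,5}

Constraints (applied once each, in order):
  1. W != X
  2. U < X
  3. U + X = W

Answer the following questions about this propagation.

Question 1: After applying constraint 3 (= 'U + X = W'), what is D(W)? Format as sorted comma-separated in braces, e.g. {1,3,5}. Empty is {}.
Constraint 1 (W != X) on D(W)={3,4,5,6,7} D(X)={3,4,5}: no change
Constraint 2 (U < X) on D(U)={3,5,7} D(X)={3,4,5}: U {3,5,7}->{3}; X {3,4,5}->{4,5}
Constraint 3 (U + X = W) on D(U)={3} D(X)={4,5} D(W)={3,4,5,6,7}: X {4,5}->{4}; W {3,4,5,6,7}->{7}
So after constraint 3: D(W) = {7}

Answer: {7}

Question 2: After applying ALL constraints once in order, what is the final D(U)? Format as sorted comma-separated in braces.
Answer: {3}

Derivation:
Constraint 1 (W != X) on D(W)={3,4,5,6,7} D(X)={3,4,5}: no change
Constraint 2 (U < X) on D(U)={3,5,7} D(X)={3,4,5}: U {3,5,7}->{3}; X {3,4,5}->{4,5}
Constraint 3 (U + X = W) on D(U)={3} D(X)={4,5} D(W)={3,4,5,6,7}: X {4,5}->{4}; W {3,4,5,6,7}->{7}
So after all 3 constraints: D(U) = {3}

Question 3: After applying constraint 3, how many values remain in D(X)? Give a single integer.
Answer: 1

Derivation:
Constraint 1 (W != X) on D(W)={3,4,5,6,7} D(X)={3,4,5}: no change
Constraint 2 (U < X) on D(U)={3,5,7} D(X)={3,4,5}: U {3,5,7}->{3}; X {3,4,5}->{4,5}
Constraint 3 (U + X = W) on D(U)={3} D(X)={4,5} D(W)={3,4,5,6,7}: X {4,5}->{4}; W {3,4,5,6,7}->{7}
So after constraint 3: D(X)={4}, size = 1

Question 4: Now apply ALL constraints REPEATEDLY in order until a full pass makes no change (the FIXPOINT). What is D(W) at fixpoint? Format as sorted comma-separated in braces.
Answer: {7}

Derivation:
pass 0 (initial): D(W)={3,4,5,6,7}
pass 1: U {3,5,7}->{3}; W {3,4,5,6,7}->{7}; X {3,4,5}->{4}
pass 2: no change
Fixpoint after 2 passes: D(W) = {7}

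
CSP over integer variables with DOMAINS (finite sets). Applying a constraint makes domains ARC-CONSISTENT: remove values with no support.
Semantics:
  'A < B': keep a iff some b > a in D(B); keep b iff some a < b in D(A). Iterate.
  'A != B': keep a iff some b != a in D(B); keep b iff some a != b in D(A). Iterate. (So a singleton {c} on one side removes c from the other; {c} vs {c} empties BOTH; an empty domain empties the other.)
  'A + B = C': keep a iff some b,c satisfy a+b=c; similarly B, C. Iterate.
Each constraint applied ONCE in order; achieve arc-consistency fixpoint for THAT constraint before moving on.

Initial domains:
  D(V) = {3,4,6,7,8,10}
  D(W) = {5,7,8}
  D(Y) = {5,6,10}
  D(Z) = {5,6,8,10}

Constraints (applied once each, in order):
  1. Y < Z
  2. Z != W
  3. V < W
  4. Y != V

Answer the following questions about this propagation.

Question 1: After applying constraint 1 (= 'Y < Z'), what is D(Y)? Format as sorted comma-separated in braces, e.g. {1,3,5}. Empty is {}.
Constraint 1 (Y < Z) on D(Y)={5,6,10} D(Z)={5,6,8,10}: Y {5,6,10}->{5,6}; Z {5,6,8,10}->{6,8,10}
So after constraint 1: D(Y) = {5,6}

Answer: {5,6}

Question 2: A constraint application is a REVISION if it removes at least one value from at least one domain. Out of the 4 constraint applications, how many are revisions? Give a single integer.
Constraint 1 (Y < Z) on D(Y)={5,6,10} D(Z)={5,6,8,10}: Y {5,6,10}->{5,6}; Z {5,6,8,10}->{6,8,10} => REVISION
Constraint 2 (Z != W) on D(Z)={6,8,10} D(W)={5,7,8}: no change => not a revision
Constraint 3 (V < W) on D(V)={3,4,6,7,8,10} D(W)={5,7,8}: V {3,4,6,7,8,10}->{3,4,6,7} => REVISION
Constraint 4 (Y != V) on D(Y)={5,6} D(V)={3,4,6,7}: no change => not a revision
Total revisions = 2

Answer: 2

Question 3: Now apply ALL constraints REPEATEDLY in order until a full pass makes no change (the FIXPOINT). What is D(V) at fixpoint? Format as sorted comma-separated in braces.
pass 0 (initial): D(V)={3,4,6,7,8,10}
pass 1: V {3,4,6,7,8,10}->{3,4,6,7}; Y {5,6,10}->{5,6}; Z {5,6,8,10}->{6,8,10}
pass 2: no change
Fixpoint after 2 passes: D(V) = {3,4,6,7}

Answer: {3,4,6,7}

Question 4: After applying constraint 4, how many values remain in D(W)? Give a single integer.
Constraint 1 (Y < Z) on D(Y)={5,6,10} D(Z)={5,6,8,10}: Y {5,6,10}->{5,6}; Z {5,6,8,10}->{6,8,10}
Constraint 2 (Z != W) on D(Z)={6,8,10} D(W)={5,7,8}: no change
Constraint 3 (V < W) on D(V)={3,4,6,7,8,10} D(W)={5,7,8}: V {3,4,6,7,8,10}->{3,4,6,7}
Constraint 4 (Y != V) on D(Y)={5,6} D(V)={3,4,6,7}: no change
So after constraint 4: D(W)={5,7,8}, size = 3

Answer: 3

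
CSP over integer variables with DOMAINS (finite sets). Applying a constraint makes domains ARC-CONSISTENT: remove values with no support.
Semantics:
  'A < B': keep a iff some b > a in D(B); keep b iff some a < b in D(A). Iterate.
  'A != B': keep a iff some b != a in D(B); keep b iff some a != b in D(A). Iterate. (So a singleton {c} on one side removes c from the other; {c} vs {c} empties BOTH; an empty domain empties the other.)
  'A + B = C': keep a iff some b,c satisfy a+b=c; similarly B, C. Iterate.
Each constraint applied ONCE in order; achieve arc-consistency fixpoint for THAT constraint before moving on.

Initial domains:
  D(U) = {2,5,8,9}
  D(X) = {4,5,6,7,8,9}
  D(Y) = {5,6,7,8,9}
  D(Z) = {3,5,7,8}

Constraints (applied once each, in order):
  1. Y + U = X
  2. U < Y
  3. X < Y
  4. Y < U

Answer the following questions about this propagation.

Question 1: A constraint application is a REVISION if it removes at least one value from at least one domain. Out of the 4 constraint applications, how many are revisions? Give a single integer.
Answer: 3

Derivation:
Constraint 1 (Y + U = X) on D(Y)={5,6,7,8,9} D(U)={2,5,8,9} D(X)={4,5,6,7,8,9}: Y {5,6,7,8,9}->{5,6,7}; U {2,5,8,9}->{2}; X {4,5,6,7,8,9}->{7,8,9} => REVISION
Constraint 2 (U < Y) on D(U)={2} D(Y)={5,6,7}: no change => not a revision
Constraint 3 (X < Y) on D(X)={7,8,9} D(Y)={5,6,7}: X {7,8,9}->{}; Y {5,6,7}->{} => REVISION
Constraint 4 (Y < U) on D(Y)={} D(U)={2}: U {2}->{} => REVISION
Total revisions = 3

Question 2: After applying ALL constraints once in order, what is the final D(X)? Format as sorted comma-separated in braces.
Constraint 1 (Y + U = X) on D(Y)={5,6,7,8,9} D(U)={2,5,8,9} D(X)={4,5,6,7,8,9}: Y {5,6,7,8,9}->{5,6,7}; U {2,5,8,9}->{2}; X {4,5,6,7,8,9}->{7,8,9}
Constraint 2 (U < Y) on D(U)={2} D(Y)={5,6,7}: no change
Constraint 3 (X < Y) on D(X)={7,8,9} D(Y)={5,6,7}: X {7,8,9}->{}; Y {5,6,7}->{}
Constraint 4 (Y < U) on D(Y)={} D(U)={2}: U {2}->{}
So after all 4 constraints: D(X) = {}

Answer: {}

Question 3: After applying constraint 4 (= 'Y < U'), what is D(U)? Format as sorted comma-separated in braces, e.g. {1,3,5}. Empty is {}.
Constraint 1 (Y + U = X) on D(Y)={5,6,7,8,9} D(U)={2,5,8,9} D(X)={4,5,6,7,8,9}: Y {5,6,7,8,9}->{5,6,7}; U {2,5,8,9}->{2}; X {4,5,6,7,8,9}->{7,8,9}
Constraint 2 (U < Y) on D(U)={2} D(Y)={5,6,7}: no change
Constraint 3 (X < Y) on D(X)={7,8,9} D(Y)={5,6,7}: X {7,8,9}->{}; Y {5,6,7}->{}
Constraint 4 (Y < U) on D(Y)={} D(U)={2}: U {2}->{}
So after constraint 4: D(U) = {}

Answer: {}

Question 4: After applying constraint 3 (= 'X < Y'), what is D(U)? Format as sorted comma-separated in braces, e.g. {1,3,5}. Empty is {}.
Constraint 1 (Y + U = X) on D(Y)={5,6,7,8,9} D(U)={2,5,8,9} D(X)={4,5,6,7,8,9}: Y {5,6,7,8,9}->{5,6,7}; U {2,5,8,9}->{2}; X {4,5,6,7,8,9}->{7,8,9}
Constraint 2 (U < Y) on D(U)={2} D(Y)={5,6,7}: no change
Constraint 3 (X < Y) on D(X)={7,8,9} D(Y)={5,6,7}: X {7,8,9}->{}; Y {5,6,7}->{}
So after constraint 3: D(U) = {2}

Answer: {2}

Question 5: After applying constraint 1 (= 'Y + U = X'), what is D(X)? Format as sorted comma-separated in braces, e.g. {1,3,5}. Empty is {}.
Constraint 1 (Y + U = X) on D(Y)={5,6,7,8,9} D(U)={2,5,8,9} D(X)={4,5,6,7,8,9}: Y {5,6,7,8,9}->{5,6,7}; U {2,5,8,9}->{2}; X {4,5,6,7,8,9}->{7,8,9}
So after constraint 1: D(X) = {7,8,9}

Answer: {7,8,9}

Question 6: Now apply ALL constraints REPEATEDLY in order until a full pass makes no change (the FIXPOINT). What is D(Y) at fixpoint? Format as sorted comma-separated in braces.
Answer: {}

Derivation:
pass 0 (initial): D(Y)={5,6,7,8,9}
pass 1: U {2,5,8,9}->{}; X {4,5,6,7,8,9}->{}; Y {5,6,7,8,9}->{}
pass 2: no change
Fixpoint after 2 passes: D(Y) = {}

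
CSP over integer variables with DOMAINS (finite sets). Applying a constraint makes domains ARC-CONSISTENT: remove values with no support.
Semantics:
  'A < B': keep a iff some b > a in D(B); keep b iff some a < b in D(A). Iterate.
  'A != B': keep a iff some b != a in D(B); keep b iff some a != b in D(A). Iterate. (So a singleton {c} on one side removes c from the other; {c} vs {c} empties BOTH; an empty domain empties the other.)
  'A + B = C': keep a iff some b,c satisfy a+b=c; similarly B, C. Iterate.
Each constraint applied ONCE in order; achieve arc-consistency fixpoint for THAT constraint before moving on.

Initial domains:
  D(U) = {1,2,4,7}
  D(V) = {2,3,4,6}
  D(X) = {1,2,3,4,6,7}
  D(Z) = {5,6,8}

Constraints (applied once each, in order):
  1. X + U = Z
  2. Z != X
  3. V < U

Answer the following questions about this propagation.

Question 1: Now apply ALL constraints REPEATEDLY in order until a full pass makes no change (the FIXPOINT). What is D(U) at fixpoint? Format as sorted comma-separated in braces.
Answer: {4,7}

Derivation:
pass 0 (initial): D(U)={1,2,4,7}
pass 1: U {1,2,4,7}->{4,7}
pass 2: X {1,2,3,4,6,7}->{1,2,4}
pass 3: no change
Fixpoint after 3 passes: D(U) = {4,7}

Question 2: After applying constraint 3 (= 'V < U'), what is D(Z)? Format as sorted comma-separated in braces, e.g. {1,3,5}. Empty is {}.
Answer: {5,6,8}

Derivation:
Constraint 1 (X + U = Z) on D(X)={1,2,3,4,6,7} D(U)={1,2,4,7} D(Z)={5,6,8}: no change
Constraint 2 (Z != X) on D(Z)={5,6,8} D(X)={1,2,3,4,6,7}: no change
Constraint 3 (V < U) on D(V)={2,3,4,6} D(U)={1,2,4,7}: U {1,2,4,7}->{4,7}
So after constraint 3: D(Z) = {5,6,8}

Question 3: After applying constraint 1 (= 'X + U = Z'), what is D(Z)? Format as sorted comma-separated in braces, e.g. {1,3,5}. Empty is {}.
Answer: {5,6,8}

Derivation:
Constraint 1 (X + U = Z) on D(X)={1,2,3,4,6,7} D(U)={1,2,4,7} D(Z)={5,6,8}: no change
So after constraint 1: D(Z) = {5,6,8}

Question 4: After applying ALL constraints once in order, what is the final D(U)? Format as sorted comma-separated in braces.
Constraint 1 (X + U = Z) on D(X)={1,2,3,4,6,7} D(U)={1,2,4,7} D(Z)={5,6,8}: no change
Constraint 2 (Z != X) on D(Z)={5,6,8} D(X)={1,2,3,4,6,7}: no change
Constraint 3 (V < U) on D(V)={2,3,4,6} D(U)={1,2,4,7}: U {1,2,4,7}->{4,7}
So after all 3 constraints: D(U) = {4,7}

Answer: {4,7}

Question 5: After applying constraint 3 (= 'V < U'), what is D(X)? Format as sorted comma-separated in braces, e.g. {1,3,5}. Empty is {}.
Answer: {1,2,3,4,6,7}

Derivation:
Constraint 1 (X + U = Z) on D(X)={1,2,3,4,6,7} D(U)={1,2,4,7} D(Z)={5,6,8}: no change
Constraint 2 (Z != X) on D(Z)={5,6,8} D(X)={1,2,3,4,6,7}: no change
Constraint 3 (V < U) on D(V)={2,3,4,6} D(U)={1,2,4,7}: U {1,2,4,7}->{4,7}
So after constraint 3: D(X) = {1,2,3,4,6,7}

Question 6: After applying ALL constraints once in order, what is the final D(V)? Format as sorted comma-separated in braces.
Answer: {2,3,4,6}

Derivation:
Constraint 1 (X + U = Z) on D(X)={1,2,3,4,6,7} D(U)={1,2,4,7} D(Z)={5,6,8}: no change
Constraint 2 (Z != X) on D(Z)={5,6,8} D(X)={1,2,3,4,6,7}: no change
Constraint 3 (V < U) on D(V)={2,3,4,6} D(U)={1,2,4,7}: U {1,2,4,7}->{4,7}
So after all 3 constraints: D(V) = {2,3,4,6}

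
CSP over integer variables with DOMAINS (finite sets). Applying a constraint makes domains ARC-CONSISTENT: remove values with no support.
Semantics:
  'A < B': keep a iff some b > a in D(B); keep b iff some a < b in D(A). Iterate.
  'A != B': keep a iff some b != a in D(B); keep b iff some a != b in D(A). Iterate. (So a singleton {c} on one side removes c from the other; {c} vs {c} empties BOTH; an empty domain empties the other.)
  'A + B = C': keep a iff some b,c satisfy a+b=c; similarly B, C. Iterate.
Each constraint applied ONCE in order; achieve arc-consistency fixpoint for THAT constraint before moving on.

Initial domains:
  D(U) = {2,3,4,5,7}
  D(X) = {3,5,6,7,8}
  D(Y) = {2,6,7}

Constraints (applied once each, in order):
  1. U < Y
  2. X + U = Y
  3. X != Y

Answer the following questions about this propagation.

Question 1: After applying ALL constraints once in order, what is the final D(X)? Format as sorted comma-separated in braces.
Constraint 1 (U < Y) on D(U)={2,3,4,5,7} D(Y)={2,6,7}: U {2,3,4,5,7}->{2,3,4,5}; Y {2,6,7}->{6,7}
Constraint 2 (X + U = Y) on D(X)={3,5,6,7,8} D(U)={2,3,4,5} D(Y)={6,7}: X {3,5,6,7,8}->{3,5}; U {2,3,4,5}->{2,3,4}
Constraint 3 (X != Y) on D(X)={3,5} D(Y)={6,7}: no change
So after all 3 constraints: D(X) = {3,5}

Answer: {3,5}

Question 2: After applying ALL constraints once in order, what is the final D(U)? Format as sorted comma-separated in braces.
Answer: {2,3,4}

Derivation:
Constraint 1 (U < Y) on D(U)={2,3,4,5,7} D(Y)={2,6,7}: U {2,3,4,5,7}->{2,3,4,5}; Y {2,6,7}->{6,7}
Constraint 2 (X + U = Y) on D(X)={3,5,6,7,8} D(U)={2,3,4,5} D(Y)={6,7}: X {3,5,6,7,8}->{3,5}; U {2,3,4,5}->{2,3,4}
Constraint 3 (X != Y) on D(X)={3,5} D(Y)={6,7}: no change
So after all 3 constraints: D(U) = {2,3,4}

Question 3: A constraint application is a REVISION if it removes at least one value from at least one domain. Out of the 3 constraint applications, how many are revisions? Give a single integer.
Answer: 2

Derivation:
Constraint 1 (U < Y) on D(U)={2,3,4,5,7} D(Y)={2,6,7}: U {2,3,4,5,7}->{2,3,4,5}; Y {2,6,7}->{6,7} => REVISION
Constraint 2 (X + U = Y) on D(X)={3,5,6,7,8} D(U)={2,3,4,5} D(Y)={6,7}: X {3,5,6,7,8}->{3,5}; U {2,3,4,5}->{2,3,4} => REVISION
Constraint 3 (X != Y) on D(X)={3,5} D(Y)={6,7}: no change => not a revision
Total revisions = 2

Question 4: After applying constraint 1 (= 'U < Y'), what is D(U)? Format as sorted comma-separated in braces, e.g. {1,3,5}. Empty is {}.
Constraint 1 (U < Y) on D(U)={2,3,4,5,7} D(Y)={2,6,7}: U {2,3,4,5,7}->{2,3,4,5}; Y {2,6,7}->{6,7}
So after constraint 1: D(U) = {2,3,4,5}

Answer: {2,3,4,5}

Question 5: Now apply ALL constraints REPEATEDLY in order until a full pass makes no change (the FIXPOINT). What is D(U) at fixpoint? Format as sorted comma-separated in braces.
Answer: {2,3,4}

Derivation:
pass 0 (initial): D(U)={2,3,4,5,7}
pass 1: U {2,3,4,5,7}->{2,3,4}; X {3,5,6,7,8}->{3,5}; Y {2,6,7}->{6,7}
pass 2: no change
Fixpoint after 2 passes: D(U) = {2,3,4}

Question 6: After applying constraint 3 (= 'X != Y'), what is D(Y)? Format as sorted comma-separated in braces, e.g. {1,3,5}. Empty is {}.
Constraint 1 (U < Y) on D(U)={2,3,4,5,7} D(Y)={2,6,7}: U {2,3,4,5,7}->{2,3,4,5}; Y {2,6,7}->{6,7}
Constraint 2 (X + U = Y) on D(X)={3,5,6,7,8} D(U)={2,3,4,5} D(Y)={6,7}: X {3,5,6,7,8}->{3,5}; U {2,3,4,5}->{2,3,4}
Constraint 3 (X != Y) on D(X)={3,5} D(Y)={6,7}: no change
So after constraint 3: D(Y) = {6,7}

Answer: {6,7}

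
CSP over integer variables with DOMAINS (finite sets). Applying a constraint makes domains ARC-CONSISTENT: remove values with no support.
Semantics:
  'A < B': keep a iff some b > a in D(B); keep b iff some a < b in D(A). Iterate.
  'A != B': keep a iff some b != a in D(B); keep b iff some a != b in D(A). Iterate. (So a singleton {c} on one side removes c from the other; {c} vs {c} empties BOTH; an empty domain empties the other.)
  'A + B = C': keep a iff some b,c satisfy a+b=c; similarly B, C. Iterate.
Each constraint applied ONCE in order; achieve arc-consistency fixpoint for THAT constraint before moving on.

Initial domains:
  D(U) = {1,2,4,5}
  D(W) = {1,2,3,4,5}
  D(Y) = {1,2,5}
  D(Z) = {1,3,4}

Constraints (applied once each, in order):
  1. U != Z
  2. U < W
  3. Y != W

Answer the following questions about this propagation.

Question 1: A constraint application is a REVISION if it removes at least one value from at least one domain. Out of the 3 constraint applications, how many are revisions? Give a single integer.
Constraint 1 (U != Z) on D(U)={1,2,4,5} D(Z)={1,3,4}: no change => not a revision
Constraint 2 (U < W) on D(U)={1,2,4,5} D(W)={1,2,3,4,5}: U {1,2,4,5}->{1,2,4}; W {1,2,3,4,5}->{2,3,4,5} => REVISION
Constraint 3 (Y != W) on D(Y)={1,2,5} D(W)={2,3,4,5}: no change => not a revision
Total revisions = 1

Answer: 1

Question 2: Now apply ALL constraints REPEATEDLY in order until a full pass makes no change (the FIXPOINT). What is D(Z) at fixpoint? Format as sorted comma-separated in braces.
Answer: {1,3,4}

Derivation:
pass 0 (initial): D(Z)={1,3,4}
pass 1: U {1,2,4,5}->{1,2,4}; W {1,2,3,4,5}->{2,3,4,5}
pass 2: no change
Fixpoint after 2 passes: D(Z) = {1,3,4}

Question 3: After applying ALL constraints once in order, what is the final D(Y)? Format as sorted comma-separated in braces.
Constraint 1 (U != Z) on D(U)={1,2,4,5} D(Z)={1,3,4}: no change
Constraint 2 (U < W) on D(U)={1,2,4,5} D(W)={1,2,3,4,5}: U {1,2,4,5}->{1,2,4}; W {1,2,3,4,5}->{2,3,4,5}
Constraint 3 (Y != W) on D(Y)={1,2,5} D(W)={2,3,4,5}: no change
So after all 3 constraints: D(Y) = {1,2,5}

Answer: {1,2,5}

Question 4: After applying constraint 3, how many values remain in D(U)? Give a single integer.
Answer: 3

Derivation:
Constraint 1 (U != Z) on D(U)={1,2,4,5} D(Z)={1,3,4}: no change
Constraint 2 (U < W) on D(U)={1,2,4,5} D(W)={1,2,3,4,5}: U {1,2,4,5}->{1,2,4}; W {1,2,3,4,5}->{2,3,4,5}
Constraint 3 (Y != W) on D(Y)={1,2,5} D(W)={2,3,4,5}: no change
So after constraint 3: D(U)={1,2,4}, size = 3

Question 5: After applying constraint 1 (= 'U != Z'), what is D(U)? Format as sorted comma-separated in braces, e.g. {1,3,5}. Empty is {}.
Answer: {1,2,4,5}

Derivation:
Constraint 1 (U != Z) on D(U)={1,2,4,5} D(Z)={1,3,4}: no change
So after constraint 1: D(U) = {1,2,4,5}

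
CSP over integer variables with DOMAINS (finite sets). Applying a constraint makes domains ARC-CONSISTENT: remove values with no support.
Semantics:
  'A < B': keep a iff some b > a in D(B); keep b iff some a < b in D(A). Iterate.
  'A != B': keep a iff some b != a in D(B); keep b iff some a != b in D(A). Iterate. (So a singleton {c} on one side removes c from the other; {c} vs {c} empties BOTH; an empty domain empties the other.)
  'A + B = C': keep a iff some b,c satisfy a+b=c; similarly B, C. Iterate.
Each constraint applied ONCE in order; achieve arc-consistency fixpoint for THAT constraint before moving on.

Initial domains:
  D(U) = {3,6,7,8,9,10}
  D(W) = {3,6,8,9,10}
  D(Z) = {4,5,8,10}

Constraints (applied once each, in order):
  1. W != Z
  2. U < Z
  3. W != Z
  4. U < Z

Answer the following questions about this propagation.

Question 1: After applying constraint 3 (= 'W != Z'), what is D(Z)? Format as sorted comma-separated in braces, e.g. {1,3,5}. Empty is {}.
Answer: {4,5,8,10}

Derivation:
Constraint 1 (W != Z) on D(W)={3,6,8,9,10} D(Z)={4,5,8,10}: no change
Constraint 2 (U < Z) on D(U)={3,6,7,8,9,10} D(Z)={4,5,8,10}: U {3,6,7,8,9,10}->{3,6,7,8,9}
Constraint 3 (W != Z) on D(W)={3,6,8,9,10} D(Z)={4,5,8,10}: no change
So after constraint 3: D(Z) = {4,5,8,10}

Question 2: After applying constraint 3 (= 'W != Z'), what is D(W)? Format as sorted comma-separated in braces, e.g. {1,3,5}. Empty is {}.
Answer: {3,6,8,9,10}

Derivation:
Constraint 1 (W != Z) on D(W)={3,6,8,9,10} D(Z)={4,5,8,10}: no change
Constraint 2 (U < Z) on D(U)={3,6,7,8,9,10} D(Z)={4,5,8,10}: U {3,6,7,8,9,10}->{3,6,7,8,9}
Constraint 3 (W != Z) on D(W)={3,6,8,9,10} D(Z)={4,5,8,10}: no change
So after constraint 3: D(W) = {3,6,8,9,10}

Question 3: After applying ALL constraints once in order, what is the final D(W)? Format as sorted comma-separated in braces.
Answer: {3,6,8,9,10}

Derivation:
Constraint 1 (W != Z) on D(W)={3,6,8,9,10} D(Z)={4,5,8,10}: no change
Constraint 2 (U < Z) on D(U)={3,6,7,8,9,10} D(Z)={4,5,8,10}: U {3,6,7,8,9,10}->{3,6,7,8,9}
Constraint 3 (W != Z) on D(W)={3,6,8,9,10} D(Z)={4,5,8,10}: no change
Constraint 4 (U < Z) on D(U)={3,6,7,8,9} D(Z)={4,5,8,10}: no change
So after all 4 constraints: D(W) = {3,6,8,9,10}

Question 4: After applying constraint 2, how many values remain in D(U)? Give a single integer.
Answer: 5

Derivation:
Constraint 1 (W != Z) on D(W)={3,6,8,9,10} D(Z)={4,5,8,10}: no change
Constraint 2 (U < Z) on D(U)={3,6,7,8,9,10} D(Z)={4,5,8,10}: U {3,6,7,8,9,10}->{3,6,7,8,9}
So after constraint 2: D(U)={3,6,7,8,9}, size = 5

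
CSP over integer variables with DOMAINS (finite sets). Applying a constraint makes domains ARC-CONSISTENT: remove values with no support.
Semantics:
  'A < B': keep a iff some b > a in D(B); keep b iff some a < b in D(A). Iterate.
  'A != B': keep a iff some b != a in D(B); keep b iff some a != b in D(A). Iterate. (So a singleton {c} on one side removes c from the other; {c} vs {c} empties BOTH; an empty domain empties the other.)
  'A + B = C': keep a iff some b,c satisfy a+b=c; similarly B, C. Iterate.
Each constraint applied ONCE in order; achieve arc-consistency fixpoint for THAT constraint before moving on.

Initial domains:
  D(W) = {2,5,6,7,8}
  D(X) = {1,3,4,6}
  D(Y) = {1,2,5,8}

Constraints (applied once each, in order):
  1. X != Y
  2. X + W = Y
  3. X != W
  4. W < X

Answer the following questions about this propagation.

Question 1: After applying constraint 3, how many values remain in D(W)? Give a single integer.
Constraint 1 (X != Y) on D(X)={1,3,4,6} D(Y)={1,2,5,8}: no change
Constraint 2 (X + W = Y) on D(X)={1,3,4,6} D(W)={2,5,6,7,8} D(Y)={1,2,5,8}: X {1,3,4,6}->{1,3,6}; W {2,5,6,7,8}->{2,5,7}; Y {1,2,5,8}->{5,8}
Constraint 3 (X != W) on D(X)={1,3,6} D(W)={2,5,7}: no change
So after constraint 3: D(W)={2,5,7}, size = 3

Answer: 3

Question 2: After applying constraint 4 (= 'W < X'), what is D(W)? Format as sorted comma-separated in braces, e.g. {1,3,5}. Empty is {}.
Constraint 1 (X != Y) on D(X)={1,3,4,6} D(Y)={1,2,5,8}: no change
Constraint 2 (X + W = Y) on D(X)={1,3,4,6} D(W)={2,5,6,7,8} D(Y)={1,2,5,8}: X {1,3,4,6}->{1,3,6}; W {2,5,6,7,8}->{2,5,7}; Y {1,2,5,8}->{5,8}
Constraint 3 (X != W) on D(X)={1,3,6} D(W)={2,5,7}: no change
Constraint 4 (W < X) on D(W)={2,5,7} D(X)={1,3,6}: W {2,5,7}->{2,5}; X {1,3,6}->{3,6}
So after constraint 4: D(W) = {2,5}

Answer: {2,5}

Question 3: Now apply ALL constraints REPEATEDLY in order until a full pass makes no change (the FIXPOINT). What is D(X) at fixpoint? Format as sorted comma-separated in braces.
pass 0 (initial): D(X)={1,3,4,6}
pass 1: W {2,5,6,7,8}->{2,5}; X {1,3,4,6}->{3,6}; Y {1,2,5,8}->{5,8}
pass 2: no change
Fixpoint after 2 passes: D(X) = {3,6}

Answer: {3,6}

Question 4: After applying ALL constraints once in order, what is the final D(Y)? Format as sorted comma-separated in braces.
Constraint 1 (X != Y) on D(X)={1,3,4,6} D(Y)={1,2,5,8}: no change
Constraint 2 (X + W = Y) on D(X)={1,3,4,6} D(W)={2,5,6,7,8} D(Y)={1,2,5,8}: X {1,3,4,6}->{1,3,6}; W {2,5,6,7,8}->{2,5,7}; Y {1,2,5,8}->{5,8}
Constraint 3 (X != W) on D(X)={1,3,6} D(W)={2,5,7}: no change
Constraint 4 (W < X) on D(W)={2,5,7} D(X)={1,3,6}: W {2,5,7}->{2,5}; X {1,3,6}->{3,6}
So after all 4 constraints: D(Y) = {5,8}

Answer: {5,8}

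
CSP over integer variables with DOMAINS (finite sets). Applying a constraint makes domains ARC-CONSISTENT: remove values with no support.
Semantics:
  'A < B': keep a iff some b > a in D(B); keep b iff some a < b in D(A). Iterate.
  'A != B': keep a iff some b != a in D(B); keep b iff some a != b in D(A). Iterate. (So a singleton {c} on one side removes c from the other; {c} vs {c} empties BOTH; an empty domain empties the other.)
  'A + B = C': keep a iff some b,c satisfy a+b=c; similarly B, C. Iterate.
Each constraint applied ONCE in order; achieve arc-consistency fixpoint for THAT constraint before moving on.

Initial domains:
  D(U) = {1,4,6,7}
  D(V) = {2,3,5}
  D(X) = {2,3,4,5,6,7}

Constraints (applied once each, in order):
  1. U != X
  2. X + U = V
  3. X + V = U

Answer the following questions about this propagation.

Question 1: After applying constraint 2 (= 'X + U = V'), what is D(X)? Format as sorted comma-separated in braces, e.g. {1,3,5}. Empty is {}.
Answer: {2,4}

Derivation:
Constraint 1 (U != X) on D(U)={1,4,6,7} D(X)={2,3,4,5,6,7}: no change
Constraint 2 (X + U = V) on D(X)={2,3,4,5,6,7} D(U)={1,4,6,7} D(V)={2,3,5}: X {2,3,4,5,6,7}->{2,4}; U {1,4,6,7}->{1}; V {2,3,5}->{3,5}
So after constraint 2: D(X) = {2,4}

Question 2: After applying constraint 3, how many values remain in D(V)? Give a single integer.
Constraint 1 (U != X) on D(U)={1,4,6,7} D(X)={2,3,4,5,6,7}: no change
Constraint 2 (X + U = V) on D(X)={2,3,4,5,6,7} D(U)={1,4,6,7} D(V)={2,3,5}: X {2,3,4,5,6,7}->{2,4}; U {1,4,6,7}->{1}; V {2,3,5}->{3,5}
Constraint 3 (X + V = U) on D(X)={2,4} D(V)={3,5} D(U)={1}: X {2,4}->{}; V {3,5}->{}; U {1}->{}
So after constraint 3: D(V)={}, size = 0

Answer: 0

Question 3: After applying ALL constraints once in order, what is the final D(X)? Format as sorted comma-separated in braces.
Answer: {}

Derivation:
Constraint 1 (U != X) on D(U)={1,4,6,7} D(X)={2,3,4,5,6,7}: no change
Constraint 2 (X + U = V) on D(X)={2,3,4,5,6,7} D(U)={1,4,6,7} D(V)={2,3,5}: X {2,3,4,5,6,7}->{2,4}; U {1,4,6,7}->{1}; V {2,3,5}->{3,5}
Constraint 3 (X + V = U) on D(X)={2,4} D(V)={3,5} D(U)={1}: X {2,4}->{}; V {3,5}->{}; U {1}->{}
So after all 3 constraints: D(X) = {}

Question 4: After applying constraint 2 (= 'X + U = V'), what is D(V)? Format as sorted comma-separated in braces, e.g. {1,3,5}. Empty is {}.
Constraint 1 (U != X) on D(U)={1,4,6,7} D(X)={2,3,4,5,6,7}: no change
Constraint 2 (X + U = V) on D(X)={2,3,4,5,6,7} D(U)={1,4,6,7} D(V)={2,3,5}: X {2,3,4,5,6,7}->{2,4}; U {1,4,6,7}->{1}; V {2,3,5}->{3,5}
So after constraint 2: D(V) = {3,5}

Answer: {3,5}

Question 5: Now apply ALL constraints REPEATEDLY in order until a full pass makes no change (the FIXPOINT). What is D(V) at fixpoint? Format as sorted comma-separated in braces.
Answer: {}

Derivation:
pass 0 (initial): D(V)={2,3,5}
pass 1: U {1,4,6,7}->{}; V {2,3,5}->{}; X {2,3,4,5,6,7}->{}
pass 2: no change
Fixpoint after 2 passes: D(V) = {}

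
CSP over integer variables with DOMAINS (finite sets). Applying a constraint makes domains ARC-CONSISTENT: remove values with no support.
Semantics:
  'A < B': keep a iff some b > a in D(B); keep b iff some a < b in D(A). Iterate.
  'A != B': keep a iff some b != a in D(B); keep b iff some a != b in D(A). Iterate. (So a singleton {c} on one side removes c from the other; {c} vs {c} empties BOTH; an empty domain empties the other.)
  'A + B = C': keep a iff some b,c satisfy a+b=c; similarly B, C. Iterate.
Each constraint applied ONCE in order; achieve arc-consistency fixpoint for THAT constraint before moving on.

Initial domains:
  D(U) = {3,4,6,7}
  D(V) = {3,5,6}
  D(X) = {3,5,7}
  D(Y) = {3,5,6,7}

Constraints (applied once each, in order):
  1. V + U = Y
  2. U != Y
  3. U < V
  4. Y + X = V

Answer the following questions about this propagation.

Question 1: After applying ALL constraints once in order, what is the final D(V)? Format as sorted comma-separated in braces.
Constraint 1 (V + U = Y) on D(V)={3,5,6} D(U)={3,4,6,7} D(Y)={3,5,6,7}: V {3,5,6}->{3}; U {3,4,6,7}->{3,4}; Y {3,5,6,7}->{6,7}
Constraint 2 (U != Y) on D(U)={3,4} D(Y)={6,7}: no change
Constraint 3 (U < V) on D(U)={3,4} D(V)={3}: U {3,4}->{}; V {3}->{}
Constraint 4 (Y + X = V) on D(Y)={6,7} D(X)={3,5,7} D(V)={}: Y {6,7}->{}; X {3,5,7}->{}
So after all 4 constraints: D(V) = {}

Answer: {}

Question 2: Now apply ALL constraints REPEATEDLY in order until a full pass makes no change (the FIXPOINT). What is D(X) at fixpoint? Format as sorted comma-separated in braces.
Answer: {}

Derivation:
pass 0 (initial): D(X)={3,5,7}
pass 1: U {3,4,6,7}->{}; V {3,5,6}->{}; X {3,5,7}->{}; Y {3,5,6,7}->{}
pass 2: no change
Fixpoint after 2 passes: D(X) = {}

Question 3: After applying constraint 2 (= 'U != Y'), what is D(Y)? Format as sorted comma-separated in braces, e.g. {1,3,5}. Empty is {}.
Constraint 1 (V + U = Y) on D(V)={3,5,6} D(U)={3,4,6,7} D(Y)={3,5,6,7}: V {3,5,6}->{3}; U {3,4,6,7}->{3,4}; Y {3,5,6,7}->{6,7}
Constraint 2 (U != Y) on D(U)={3,4} D(Y)={6,7}: no change
So after constraint 2: D(Y) = {6,7}

Answer: {6,7}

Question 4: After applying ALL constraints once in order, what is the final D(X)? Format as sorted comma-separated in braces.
Constraint 1 (V + U = Y) on D(V)={3,5,6} D(U)={3,4,6,7} D(Y)={3,5,6,7}: V {3,5,6}->{3}; U {3,4,6,7}->{3,4}; Y {3,5,6,7}->{6,7}
Constraint 2 (U != Y) on D(U)={3,4} D(Y)={6,7}: no change
Constraint 3 (U < V) on D(U)={3,4} D(V)={3}: U {3,4}->{}; V {3}->{}
Constraint 4 (Y + X = V) on D(Y)={6,7} D(X)={3,5,7} D(V)={}: Y {6,7}->{}; X {3,5,7}->{}
So after all 4 constraints: D(X) = {}

Answer: {}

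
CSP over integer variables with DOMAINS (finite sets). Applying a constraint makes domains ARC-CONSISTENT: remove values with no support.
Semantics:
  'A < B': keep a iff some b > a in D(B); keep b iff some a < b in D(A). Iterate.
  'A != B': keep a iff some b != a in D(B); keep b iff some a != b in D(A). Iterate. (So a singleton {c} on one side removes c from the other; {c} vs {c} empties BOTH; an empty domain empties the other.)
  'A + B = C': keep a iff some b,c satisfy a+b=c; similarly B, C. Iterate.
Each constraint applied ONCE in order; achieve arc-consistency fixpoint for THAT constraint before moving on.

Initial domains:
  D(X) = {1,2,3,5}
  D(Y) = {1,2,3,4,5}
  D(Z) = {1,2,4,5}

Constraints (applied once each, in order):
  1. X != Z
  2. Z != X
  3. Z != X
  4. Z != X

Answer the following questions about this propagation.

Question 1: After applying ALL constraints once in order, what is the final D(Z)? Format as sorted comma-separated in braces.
Answer: {1,2,4,5}

Derivation:
Constraint 1 (X != Z) on D(X)={1,2,3,5} D(Z)={1,2,4,5}: no change
Constraint 2 (Z != X) on D(Z)={1,2,4,5} D(X)={1,2,3,5}: no change
Constraint 3 (Z != X) on D(Z)={1,2,4,5} D(X)={1,2,3,5}: no change
Constraint 4 (Z != X) on D(Z)={1,2,4,5} D(X)={1,2,3,5}: no change
So after all 4 constraints: D(Z) = {1,2,4,5}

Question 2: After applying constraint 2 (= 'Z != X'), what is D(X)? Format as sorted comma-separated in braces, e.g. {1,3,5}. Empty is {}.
Answer: {1,2,3,5}

Derivation:
Constraint 1 (X != Z) on D(X)={1,2,3,5} D(Z)={1,2,4,5}: no change
Constraint 2 (Z != X) on D(Z)={1,2,4,5} D(X)={1,2,3,5}: no change
So after constraint 2: D(X) = {1,2,3,5}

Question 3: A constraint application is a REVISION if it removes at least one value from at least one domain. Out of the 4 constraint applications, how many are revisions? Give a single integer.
Answer: 0

Derivation:
Constraint 1 (X != Z) on D(X)={1,2,3,5} D(Z)={1,2,4,5}: no change => not a revision
Constraint 2 (Z != X) on D(Z)={1,2,4,5} D(X)={1,2,3,5}: no change => not a revision
Constraint 3 (Z != X) on D(Z)={1,2,4,5} D(X)={1,2,3,5}: no change => not a revision
Constraint 4 (Z != X) on D(Z)={1,2,4,5} D(X)={1,2,3,5}: no change => not a revision
Total revisions = 0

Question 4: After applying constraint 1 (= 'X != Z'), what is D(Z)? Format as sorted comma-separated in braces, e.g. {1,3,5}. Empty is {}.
Answer: {1,2,4,5}

Derivation:
Constraint 1 (X != Z) on D(X)={1,2,3,5} D(Z)={1,2,4,5}: no change
So after constraint 1: D(Z) = {1,2,4,5}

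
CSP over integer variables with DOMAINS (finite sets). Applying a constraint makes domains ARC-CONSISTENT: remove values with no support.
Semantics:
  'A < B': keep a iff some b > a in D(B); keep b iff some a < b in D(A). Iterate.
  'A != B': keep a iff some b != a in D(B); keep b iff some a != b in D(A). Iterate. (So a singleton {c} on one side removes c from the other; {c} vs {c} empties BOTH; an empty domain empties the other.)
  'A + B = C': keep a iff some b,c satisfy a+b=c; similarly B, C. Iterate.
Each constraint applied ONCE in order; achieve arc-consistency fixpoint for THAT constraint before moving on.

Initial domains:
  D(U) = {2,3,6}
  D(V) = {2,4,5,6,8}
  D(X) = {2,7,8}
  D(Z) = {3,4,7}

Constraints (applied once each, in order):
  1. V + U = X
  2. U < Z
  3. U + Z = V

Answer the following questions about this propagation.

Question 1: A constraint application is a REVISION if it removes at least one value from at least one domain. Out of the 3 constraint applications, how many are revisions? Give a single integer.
Answer: 2

Derivation:
Constraint 1 (V + U = X) on D(V)={2,4,5,6,8} D(U)={2,3,6} D(X)={2,7,8}: V {2,4,5,6,8}->{2,4,5,6}; X {2,7,8}->{7,8} => REVISION
Constraint 2 (U < Z) on D(U)={2,3,6} D(Z)={3,4,7}: no change => not a revision
Constraint 3 (U + Z = V) on D(U)={2,3,6} D(Z)={3,4,7} D(V)={2,4,5,6}: U {2,3,6}->{2,3}; Z {3,4,7}->{3,4}; V {2,4,5,6}->{5,6} => REVISION
Total revisions = 2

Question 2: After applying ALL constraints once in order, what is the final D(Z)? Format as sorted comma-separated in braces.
Answer: {3,4}

Derivation:
Constraint 1 (V + U = X) on D(V)={2,4,5,6,8} D(U)={2,3,6} D(X)={2,7,8}: V {2,4,5,6,8}->{2,4,5,6}; X {2,7,8}->{7,8}
Constraint 2 (U < Z) on D(U)={2,3,6} D(Z)={3,4,7}: no change
Constraint 3 (U + Z = V) on D(U)={2,3,6} D(Z)={3,4,7} D(V)={2,4,5,6}: U {2,3,6}->{2,3}; Z {3,4,7}->{3,4}; V {2,4,5,6}->{5,6}
So after all 3 constraints: D(Z) = {3,4}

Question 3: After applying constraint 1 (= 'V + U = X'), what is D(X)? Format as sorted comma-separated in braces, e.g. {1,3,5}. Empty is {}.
Answer: {7,8}

Derivation:
Constraint 1 (V + U = X) on D(V)={2,4,5,6,8} D(U)={2,3,6} D(X)={2,7,8}: V {2,4,5,6,8}->{2,4,5,6}; X {2,7,8}->{7,8}
So after constraint 1: D(X) = {7,8}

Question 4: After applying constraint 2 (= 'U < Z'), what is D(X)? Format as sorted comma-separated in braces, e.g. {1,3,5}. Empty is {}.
Answer: {7,8}

Derivation:
Constraint 1 (V + U = X) on D(V)={2,4,5,6,8} D(U)={2,3,6} D(X)={2,7,8}: V {2,4,5,6,8}->{2,4,5,6}; X {2,7,8}->{7,8}
Constraint 2 (U < Z) on D(U)={2,3,6} D(Z)={3,4,7}: no change
So after constraint 2: D(X) = {7,8}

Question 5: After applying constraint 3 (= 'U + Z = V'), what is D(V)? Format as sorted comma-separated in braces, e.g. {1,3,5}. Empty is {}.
Answer: {5,6}

Derivation:
Constraint 1 (V + U = X) on D(V)={2,4,5,6,8} D(U)={2,3,6} D(X)={2,7,8}: V {2,4,5,6,8}->{2,4,5,6}; X {2,7,8}->{7,8}
Constraint 2 (U < Z) on D(U)={2,3,6} D(Z)={3,4,7}: no change
Constraint 3 (U + Z = V) on D(U)={2,3,6} D(Z)={3,4,7} D(V)={2,4,5,6}: U {2,3,6}->{2,3}; Z {3,4,7}->{3,4}; V {2,4,5,6}->{5,6}
So after constraint 3: D(V) = {5,6}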